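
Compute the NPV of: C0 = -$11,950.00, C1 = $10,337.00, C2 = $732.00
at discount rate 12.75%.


Formula: NPV = C0 + C1/(1+r) + C2/(1+r)^2
Discount C1: $10,337.00 / (1 + 0.1275) = $9,168.07
Discount C2: $732.00 / (1 + 0.1275)^2 = $575.81
NPV = -$11,950.00 + $9,168.07 + $575.81 = -$2,206.12

-$2,206.12


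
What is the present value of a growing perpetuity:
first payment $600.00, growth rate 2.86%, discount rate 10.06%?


Formula: PV = C / (r - g)
Spread: r - g = 0.1006 - 0.0286 = 0.072
Substituting: PV = $600.00 / 0.072
PV = $8,333.33

$8,333.33


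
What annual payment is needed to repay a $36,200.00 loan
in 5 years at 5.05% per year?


Formula: PMT = PV * r / (1 - (1+r)^(-n))
Denominator: 1 - (1 + 0.0505)^(-5) = 0.218337
Numerator: $36,200.00 * 0.0505 = 1828.1
PMT = 1828.1 / 0.218337 = $8,372.85

$8,372.85


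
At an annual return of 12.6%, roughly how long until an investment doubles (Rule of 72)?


Formula: Years ≈ 72 / r
Substituting: Years ≈ 72 / 12.6
Years ≈ 5.7

5.7 years


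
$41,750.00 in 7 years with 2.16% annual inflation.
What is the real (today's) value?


Formula: Real value = nominal / (1 + inflation)^years
Price level: (1 + 0.0216)^7 = 1.161358
Real value = $41,750.00 / 1.161358 = $35,949.29

$35,949.29


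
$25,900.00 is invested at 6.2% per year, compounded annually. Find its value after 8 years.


Formula: FV = P * (1 + r)^n
Substituting: FV = $25,900.00 * (1 + 0.062)^8
Growth factor: (1.062)^8 = 1.618066
FV = $25,900.00 * 1.618066 = $41,907.90

$41,907.90


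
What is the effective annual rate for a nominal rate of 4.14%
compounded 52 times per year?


Formula: EAR = (1 + r/m)^m - 1
Period rate: r/m = 0.0414 / 52 = 0.000796
Compounding: (1 + 0.000796)^52 = 1.042252
EAR = 1.042252 - 1 = 0.042252

0.042252


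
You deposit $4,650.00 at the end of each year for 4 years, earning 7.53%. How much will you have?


Formula: FV = PMT * ((1+r)^n - 1) / r
Growth factor: (1 + 0.0753)^4 = 1.336961
Numerator: 1.336961 - 1 = 0.336961
FV = $4,650.00 * 0.336961 / 0.0753 = $20,808.32

$20,808.32


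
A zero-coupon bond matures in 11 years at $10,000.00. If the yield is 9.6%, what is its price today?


Formula: Price = FV / (1 + r)^n
Substituting: Price = $10,000.00 / (1 + 0.096)^11
Discount factor: (1.096)^11 = 2.741045
Price = $10,000.00 / 2.741045 = $3,648.24

$3,648.24


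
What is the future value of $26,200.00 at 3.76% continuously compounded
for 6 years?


Formula: FV = P * e^(r*t)
Exponent: r*t = 0.0376 * 6 = 0.2256
e^(0.2256) = 1.253074
FV = $26,200.00 * 1.253074 = $32,830.55

$32,830.55


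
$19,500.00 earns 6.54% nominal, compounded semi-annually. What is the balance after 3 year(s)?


Formula: FV = P * (1 + r/m)^(m*t)
Period rate: r/m = 0.0654 / 2 = 0.0327
Total periods: m*t = 2 * 3 = 6
Growth factor: (1 + 0.0327)^6 = 1.212956
FV = $19,500.00 * 1.212956 = $23,652.64

$23,652.64


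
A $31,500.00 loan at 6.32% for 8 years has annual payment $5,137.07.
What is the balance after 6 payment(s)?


Formula: Balance = PV*(1+r)^k - PMT*((1+r)^k - 1)/r
Growth: (1 + 0.0632)^6 = 1.444408
Accumulated factor: ((1+r)^k - 1)/r = 7.031768
Balance = $31,500.00 * 1.444408 - $5,137.07 * 7.031768
Balance = $9,376.16

$9,376.16


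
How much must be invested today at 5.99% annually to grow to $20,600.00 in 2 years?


Formula: PV = FV / (1 + r)^n
Substituting: PV = $20,600.00 / (1 + 0.0599)^2
Discount factor: (1.0599)^2 = 1.123388
PV = $20,600.00 / 1.123388 = $18,337.39

$18,337.39


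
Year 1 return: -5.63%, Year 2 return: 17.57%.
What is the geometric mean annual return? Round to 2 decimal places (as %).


Formula: Geometric mean = ((1+r1)*(1+r2))^(1/2) - 1
Product: (1 + -0.0563) * (1 + 0.1757) = 0.9437 * 1.1757 = 1.109508
Square root: 1.109508^0.5 = 1.053332
Geometric mean = 1.053332 - 1 = 0.053332
As percentage: 5.33%

5.33%


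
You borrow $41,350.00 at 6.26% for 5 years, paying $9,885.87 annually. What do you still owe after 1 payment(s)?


Formula: Balance = PV*(1+r)^k - PMT*((1+r)^k - 1)/r
Growth: (1 + 0.0626)^1 = 1.0626
Accumulated factor: ((1+r)^k - 1)/r = 1.0
Balance = $41,350.00 * 1.0626 - $9,885.87 * 1.0
Balance = $34,052.64

$34,052.64


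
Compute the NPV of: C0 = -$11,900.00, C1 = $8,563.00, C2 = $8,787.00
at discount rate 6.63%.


Formula: NPV = C0 + C1/(1+r) + C2/(1+r)^2
Discount C1: $8,563.00 / (1 + 0.0663) = $8,030.57
Discount C2: $8,787.00 / (1 + 0.0663)^2 = $7,728.26
NPV = -$11,900.00 + $8,030.57 + $7,728.26 = $3,858.83

$3,858.83


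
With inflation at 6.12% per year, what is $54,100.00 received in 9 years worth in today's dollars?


Formula: Real value = nominal / (1 + inflation)^years
Price level: (1 + 0.0612)^9 = 1.706771
Real value = $54,100.00 / 1.706771 = $31,697.29

$31,697.29


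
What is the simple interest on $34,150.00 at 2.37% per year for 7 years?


Formula: I = P * r * t
Substituting: I = $34,150.00 * 0.0237 * 7
Step: I = $34,150.00 * 0.1659
I = $5,665.49

$5,665.49


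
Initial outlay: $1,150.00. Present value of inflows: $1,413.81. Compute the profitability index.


Formula: PI = PV(cash flows) / initial investment
Substituting: PI = $1,413.81 / $1,150.00
PI = 1.2294

1.2294


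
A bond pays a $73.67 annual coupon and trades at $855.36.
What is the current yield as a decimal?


Formula: Current yield = annual coupon / price
Substituting: CY = $73.67 / $855.36
CY = 0.086127

0.086127


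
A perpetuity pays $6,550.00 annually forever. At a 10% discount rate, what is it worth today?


Formula: PV = C / r
Substituting: PV = $6,550.00 / 0.1
PV = $65,500.00

$65,500.00


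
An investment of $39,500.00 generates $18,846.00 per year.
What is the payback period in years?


Formula: Payback = investment / annual cash flow
Substituting: Payback = $39,500.00 / $18,846.00
Payback = 2.0959 years

2.0959 years


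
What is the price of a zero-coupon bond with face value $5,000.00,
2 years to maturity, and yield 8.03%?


Formula: Price = FV / (1 + r)^n
Substituting: Price = $5,000.00 / (1 + 0.0803)^2
Discount factor: (1.0803)^2 = 1.167048
Price = $5,000.00 / 1.167048 = $4,284.31

$4,284.31


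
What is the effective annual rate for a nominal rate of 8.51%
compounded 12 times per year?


Formula: EAR = (1 + r/m)^m - 1
Period rate: r/m = 0.0851 / 12 = 0.007092
Compounding: (1 + 0.007092)^12 = 1.088499
EAR = 1.088499 - 1 = 0.088499

0.088499


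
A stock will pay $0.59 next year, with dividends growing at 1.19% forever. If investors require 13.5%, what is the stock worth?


Formula: P = D1 / (r - g)
Spread: r - g = 0.135 - 0.0119 = 0.1231
Substituting: P = $0.59 / 0.1231
P = $4.79

$4.79


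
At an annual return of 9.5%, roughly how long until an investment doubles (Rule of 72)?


Formula: Years ≈ 72 / r
Substituting: Years ≈ 72 / 9.5
Years ≈ 7.6

7.6 years


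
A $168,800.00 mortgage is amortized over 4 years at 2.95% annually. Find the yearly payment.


Formula: PMT = PV * r / (1 - (1+r)^(-n))
Denominator: 1 - (1 + 0.0295)^(-4) = 0.109786
Numerator: $168,800.00 * 0.0295 = 4979.6
PMT = 4979.6 / 0.109786 = $45,357.48

$45,357.48


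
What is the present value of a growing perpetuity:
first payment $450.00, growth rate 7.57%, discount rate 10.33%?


Formula: PV = C / (r - g)
Spread: r - g = 0.1033 - 0.0757 = 0.0276
Substituting: PV = $450.00 / 0.0276
PV = $16,304.35

$16,304.35


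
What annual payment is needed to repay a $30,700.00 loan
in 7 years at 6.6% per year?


Formula: PMT = PV * r / (1 - (1+r)^(-n))
Denominator: 1 - (1 + 0.066)^(-7) = 0.360708
Numerator: $30,700.00 * 0.066 = 2026.2
PMT = 2026.2 / 0.360708 = $5,617.29

$5,617.29


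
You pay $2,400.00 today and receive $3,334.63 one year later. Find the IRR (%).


Formula: IRR = C1/C0 - 1
Substituting: IRR = $3,334.63 / $2,400.00 - 1
Ratio: 1.389429 - 1 = 0.389429
IRR = 38.9429%

38.9429%


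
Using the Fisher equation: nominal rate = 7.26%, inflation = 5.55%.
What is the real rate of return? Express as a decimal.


Formula: (1 + r_real) = (1 + r_nom) / (1 + inflation)
Substituting: (1 + r_real) = 1.0726 / 1.0555
(1 + r_real) = 1.016201
r_real = 1.016201 - 1 = 0.016201

0.016201


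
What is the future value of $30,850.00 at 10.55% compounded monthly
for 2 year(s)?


Formula: FV = P * (1 + r/m)^(m*t)
Period rate: r/m = 0.1055 / 12 = 0.008792
Total periods: m*t = 12 * 2 = 24
Growth factor: (1 + 0.008792)^24 = 1.233774
FV = $30,850.00 * 1.233774 = $38,061.93

$38,061.93


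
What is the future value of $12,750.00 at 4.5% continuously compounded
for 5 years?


Formula: FV = P * e^(r*t)
Exponent: r*t = 0.045 * 5 = 0.225
e^(0.225) = 1.252323
FV = $12,750.00 * 1.252323 = $15,967.11

$15,967.11


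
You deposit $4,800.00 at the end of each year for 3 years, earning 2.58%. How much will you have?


Formula: FV = PMT * ((1+r)^n - 1) / r
Growth factor: (1 + 0.0258)^3 = 1.079414
Numerator: 1.079414 - 1 = 0.079414
FV = $4,800.00 * 0.079414 / 0.0258 = $14,774.72

$14,774.72


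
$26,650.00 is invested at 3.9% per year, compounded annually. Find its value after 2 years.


Formula: FV = P * (1 + r)^n
Substituting: FV = $26,650.00 * (1 + 0.039)^2
Growth factor: (1.039)^2 = 1.079521
FV = $26,650.00 * 1.079521 = $28,769.23

$28,769.23


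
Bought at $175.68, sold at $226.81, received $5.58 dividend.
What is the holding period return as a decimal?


Formula: HPR = (P1 - P0 + D) / P0
Gain: $226.81 - $175.68 + $5.58 = $56.71
HPR = $56.71 / $175.68 = 0.3228

0.3228


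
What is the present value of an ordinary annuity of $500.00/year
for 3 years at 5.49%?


Formula: PV = PMT * (1 - (1+r)^(-n)) / r
Discount factor: (1 + 0.0549)^(-3) = 0.851856
Bracket: 1 - 0.851856 = 0.148144
PV = $500.00 * 0.148144 / 0.0549 = $1,349.22

$1,349.22


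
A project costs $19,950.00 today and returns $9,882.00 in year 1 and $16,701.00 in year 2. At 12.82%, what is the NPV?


Formula: NPV = C0 + C1/(1+r) + C2/(1+r)^2
Discount C1: $9,882.00 / (1 + 0.1282) = $8,759.09
Discount C2: $16,701.00 / (1 + 0.1282)^2 = $13,121.10
NPV = -$19,950.00 + $8,759.09 + $13,121.10 = $1,930.19

$1,930.19


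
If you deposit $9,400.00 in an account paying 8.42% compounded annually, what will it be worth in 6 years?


Formula: FV = P * (1 + r)^n
Substituting: FV = $9,400.00 * (1 + 0.0842)^6
Growth factor: (1.0842)^6 = 1.624263
FV = $9,400.00 * 1.624263 = $15,268.07

$15,268.07


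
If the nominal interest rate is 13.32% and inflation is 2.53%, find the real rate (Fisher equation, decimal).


Formula: (1 + r_real) = (1 + r_nom) / (1 + inflation)
Substituting: (1 + r_real) = 1.1332 / 1.0253
(1 + r_real) = 1.105237
r_real = 1.105237 - 1 = 0.105237

0.105237


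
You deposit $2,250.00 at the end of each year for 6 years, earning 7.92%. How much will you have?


Formula: FV = PMT * ((1+r)^n - 1) / r
Growth factor: (1 + 0.0792)^6 = 1.579835
Numerator: 1.579835 - 1 = 0.579835
FV = $2,250.00 * 0.579835 / 0.0792 = $16,472.57

$16,472.57


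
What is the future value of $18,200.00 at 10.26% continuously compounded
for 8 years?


Formula: FV = P * e^(r*t)
Exponent: r*t = 0.1026 * 8 = 0.8208
e^(0.8208) = 2.272317
FV = $18,200.00 * 2.272317 = $41,356.17

$41,356.17


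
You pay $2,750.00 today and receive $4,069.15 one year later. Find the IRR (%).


Formula: IRR = C1/C0 - 1
Substituting: IRR = $4,069.15 / $2,750.00 - 1
Ratio: 1.479691 - 1 = 0.479691
IRR = 47.9691%

47.9691%


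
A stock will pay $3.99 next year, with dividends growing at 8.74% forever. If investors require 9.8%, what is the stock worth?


Formula: P = D1 / (r - g)
Spread: r - g = 0.098 - 0.0874 = 0.0106
Substituting: P = $3.99 / 0.0106
P = $376.42

$376.42


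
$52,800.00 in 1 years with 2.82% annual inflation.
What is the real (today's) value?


Formula: Real value = nominal / (1 + inflation)^years
Price level: (1 + 0.0282)^1 = 1.0282
Real value = $52,800.00 / 1.0282 = $51,351.88

$51,351.88


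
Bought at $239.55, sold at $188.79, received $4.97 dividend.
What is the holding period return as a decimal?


Formula: HPR = (P1 - P0 + D) / P0
Gain: $188.79 - $239.55 + $4.97 = -$45.79
HPR = -$45.79 / $239.55 = -0.1912

-0.1912


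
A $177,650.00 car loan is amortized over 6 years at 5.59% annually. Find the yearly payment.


Formula: PMT = PV * r / (1 - (1+r)^(-n))
Denominator: 1 - (1 + 0.0559)^(-6) = 0.278455
Numerator: $177,650.00 * 0.0559 = 9930.635
PMT = 9930.635 / 0.278455 = $35,663.30

$35,663.30


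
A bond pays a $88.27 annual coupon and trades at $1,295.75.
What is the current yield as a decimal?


Formula: Current yield = annual coupon / price
Substituting: CY = $88.27 / $1,295.75
CY = 0.068123

0.068123


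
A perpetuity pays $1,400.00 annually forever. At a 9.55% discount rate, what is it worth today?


Formula: PV = C / r
Substituting: PV = $1,400.00 / 0.0955
PV = $14,659.69

$14,659.69


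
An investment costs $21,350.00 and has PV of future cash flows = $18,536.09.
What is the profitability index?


Formula: PI = PV(cash flows) / initial investment
Substituting: PI = $18,536.09 / $21,350.00
PI = 0.8682

0.8682


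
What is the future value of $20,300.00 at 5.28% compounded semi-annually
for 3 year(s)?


Formula: FV = P * (1 + r/m)^(m*t)
Period rate: r/m = 0.0528 / 2 = 0.0264
Total periods: m*t = 2 * 3 = 6
Growth factor: (1 + 0.0264)^6 = 1.16923
FV = $20,300.00 * 1.16923 = $23,735.36

$23,735.36


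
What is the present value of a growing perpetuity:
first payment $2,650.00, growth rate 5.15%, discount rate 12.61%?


Formula: PV = C / (r - g)
Spread: r - g = 0.1261 - 0.0515 = 0.0746
Substituting: PV = $2,650.00 / 0.0746
PV = $35,522.79

$35,522.79


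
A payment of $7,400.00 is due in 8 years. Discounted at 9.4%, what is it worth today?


Formula: PV = FV / (1 + r)^n
Substituting: PV = $7,400.00 / (1 + 0.094)^8
Discount factor: (1.094)^8 = 2.051817
PV = $7,400.00 / 2.051817 = $3,606.56

$3,606.56


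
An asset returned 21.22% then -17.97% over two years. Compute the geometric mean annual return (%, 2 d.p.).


Formula: Geometric mean = ((1+r1)*(1+r2))^(1/2) - 1
Product: (1 + 0.2122) * (1 + -0.1797) = 1.2122 * 0.8203 = 0.994368
Square root: 0.994368^0.5 = 0.99718
Geometric mean = 0.99718 - 1 = -0.00282
As percentage: -0.28%

-0.28%


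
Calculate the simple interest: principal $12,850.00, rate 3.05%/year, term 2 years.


Formula: I = P * r * t
Substituting: I = $12,850.00 * 0.0305 * 2
Step: I = $12,850.00 * 0.061
I = $783.85

$783.85


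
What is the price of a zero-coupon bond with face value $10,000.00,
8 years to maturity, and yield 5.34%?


Formula: Price = FV / (1 + r)^n
Substituting: Price = $10,000.00 / (1 + 0.0534)^8
Discount factor: (1.0534)^8 = 1.516165
Price = $10,000.00 / 1.516165 = $6,595.59

$6,595.59


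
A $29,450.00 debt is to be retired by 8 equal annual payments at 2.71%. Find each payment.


Formula: PMT = PV * r / (1 - (1+r)^(-n))
Denominator: 1 - (1 + 0.0271)^(-8) = 0.192582
Numerator: $29,450.00 * 0.0271 = 798.095
PMT = 798.095 / 0.192582 = $4,144.17

$4,144.17


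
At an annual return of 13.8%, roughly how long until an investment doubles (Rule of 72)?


Formula: Years ≈ 72 / r
Substituting: Years ≈ 72 / 13.8
Years ≈ 5.2

5.2 years


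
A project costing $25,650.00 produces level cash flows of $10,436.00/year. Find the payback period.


Formula: Payback = investment / annual cash flow
Substituting: Payback = $25,650.00 / $10,436.00
Payback = 2.4578 years

2.4578 years


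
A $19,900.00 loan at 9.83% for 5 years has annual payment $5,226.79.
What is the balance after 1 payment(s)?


Formula: Balance = PV*(1+r)^k - PMT*((1+r)^k - 1)/r
Growth: (1 + 0.0983)^1 = 1.0983
Accumulated factor: ((1+r)^k - 1)/r = 1.0
Balance = $19,900.00 * 1.0983 - $5,226.79 * 1.0
Balance = $16,629.38

$16,629.38


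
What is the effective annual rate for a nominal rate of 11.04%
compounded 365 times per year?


Formula: EAR = (1 + r/m)^m - 1
Period rate: r/m = 0.1104 / 365 = 0.000302
Compounding: (1 + 0.000302)^365 = 1.116706
EAR = 1.116706 - 1 = 0.116706

0.116706


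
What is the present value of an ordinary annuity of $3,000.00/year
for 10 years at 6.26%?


Formula: PV = PMT * (1 - (1+r)^(-n)) / r
Discount factor: (1 + 0.0626)^(-10) = 0.544881
Bracket: 1 - 0.544881 = 0.455119
PV = $3,000.00 * 0.455119 / 0.0626 = $21,810.80

$21,810.80


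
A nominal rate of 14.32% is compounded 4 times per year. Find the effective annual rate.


Formula: EAR = (1 + r/m)^m - 1
Period rate: r/m = 0.1432 / 4 = 0.0358
Compounding: (1 + 0.0358)^4 = 1.151075
EAR = 1.151075 - 1 = 0.151075

0.151075


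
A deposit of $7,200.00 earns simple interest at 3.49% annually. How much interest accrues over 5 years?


Formula: I = P * r * t
Substituting: I = $7,200.00 * 0.0349 * 5
Step: I = $7,200.00 * 0.1745
I = $1,256.40

$1,256.40


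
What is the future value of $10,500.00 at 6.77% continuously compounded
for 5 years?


Formula: FV = P * e^(r*t)
Exponent: r*t = 0.0677 * 5 = 0.3385
e^(0.3385) = 1.402842
FV = $10,500.00 * 1.402842 = $14,729.84

$14,729.84


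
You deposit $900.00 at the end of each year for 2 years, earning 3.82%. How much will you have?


Formula: FV = PMT * ((1+r)^n - 1) / r
Growth factor: (1 + 0.0382)^2 = 1.077859
Numerator: 1.077859 - 1 = 0.077859
FV = $900.00 * 0.077859 / 0.0382 = $1,834.38

$1,834.38


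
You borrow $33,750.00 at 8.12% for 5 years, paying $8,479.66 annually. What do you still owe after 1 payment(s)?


Formula: Balance = PV*(1+r)^k - PMT*((1+r)^k - 1)/r
Growth: (1 + 0.0812)^1 = 1.0812
Accumulated factor: ((1+r)^k - 1)/r = 1.0
Balance = $33,750.00 * 1.0812 - $8,479.66 * 1.0
Balance = $28,010.84

$28,010.84


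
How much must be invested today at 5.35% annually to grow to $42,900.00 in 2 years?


Formula: PV = FV / (1 + r)^n
Substituting: PV = $42,900.00 / (1 + 0.0535)^2
Discount factor: (1.0535)^2 = 1.109862
PV = $42,900.00 / 1.109862 = $38,653.45

$38,653.45


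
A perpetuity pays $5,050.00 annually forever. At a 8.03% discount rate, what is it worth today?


Formula: PV = C / r
Substituting: PV = $5,050.00 / 0.0803
PV = $62,889.17

$62,889.17


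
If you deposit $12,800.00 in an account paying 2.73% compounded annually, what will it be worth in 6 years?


Formula: FV = P * (1 + r)^n
Substituting: FV = $12,800.00 * (1 + 0.0273)^6
Growth factor: (1.0273)^6 = 1.175395
FV = $12,800.00 * 1.175395 = $15,045.05

$15,045.05


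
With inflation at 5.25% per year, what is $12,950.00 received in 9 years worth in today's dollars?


Formula: Real value = nominal / (1 + inflation)^years
Price level: (1 + 0.0525)^9 = 1.584889
Real value = $12,950.00 / 1.584889 = $8,170.92

$8,170.92


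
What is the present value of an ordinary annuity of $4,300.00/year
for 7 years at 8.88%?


Formula: PV = PMT * (1 - (1+r)^(-n)) / r
Discount factor: (1 + 0.0888)^(-7) = 0.551269
Bracket: 1 - 0.551269 = 0.448731
PV = $4,300.00 * 0.448731 / 0.0888 = $21,729.11

$21,729.11


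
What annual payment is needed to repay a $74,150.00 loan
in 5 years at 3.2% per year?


Formula: PMT = PV * r / (1 - (1+r)^(-n))
Denominator: 1 - (1 + 0.032)^(-5) = 0.145717
Numerator: $74,150.00 * 0.032 = 2372.8
PMT = 2372.8 / 0.145717 = $16,283.56

$16,283.56


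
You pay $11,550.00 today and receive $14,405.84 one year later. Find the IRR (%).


Formula: IRR = C1/C0 - 1
Substituting: IRR = $14,405.84 / $11,550.00 - 1
Ratio: 1.247259 - 1 = 0.247259
IRR = 24.7259%

24.7259%


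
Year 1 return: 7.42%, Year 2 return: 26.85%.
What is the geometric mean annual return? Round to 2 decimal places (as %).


Formula: Geometric mean = ((1+r1)*(1+r2))^(1/2) - 1
Product: (1 + 0.0742) * (1 + 0.2685) = 1.0742 * 1.2685 = 1.362623
Square root: 1.362623^0.5 = 1.167314
Geometric mean = 1.167314 - 1 = 0.167314
As percentage: 16.73%

16.73%


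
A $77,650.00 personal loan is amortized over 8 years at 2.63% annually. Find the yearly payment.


Formula: PMT = PV * r / (1 - (1+r)^(-n))
Denominator: 1 - (1 + 0.0263)^(-8) = 0.187534
Numerator: $77,650.00 * 0.0263 = 2042.195
PMT = 2042.195 / 0.187534 = $10,889.75

$10,889.75


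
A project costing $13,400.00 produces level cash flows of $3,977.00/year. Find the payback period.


Formula: Payback = investment / annual cash flow
Substituting: Payback = $13,400.00 / $3,977.00
Payback = 3.3694 years

3.3694 years


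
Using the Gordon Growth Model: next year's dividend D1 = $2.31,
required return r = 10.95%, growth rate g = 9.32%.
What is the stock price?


Formula: P = D1 / (r - g)
Spread: r - g = 0.1095 - 0.0932 = 0.0163
Substituting: P = $2.31 / 0.0163
P = $141.72

$141.72


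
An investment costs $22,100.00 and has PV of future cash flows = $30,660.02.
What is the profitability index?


Formula: PI = PV(cash flows) / initial investment
Substituting: PI = $30,660.02 / $22,100.00
PI = 1.3873

1.3873


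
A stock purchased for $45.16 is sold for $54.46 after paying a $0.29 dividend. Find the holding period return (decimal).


Formula: HPR = (P1 - P0 + D) / P0
Gain: $54.46 - $45.16 + $0.29 = $9.59
HPR = $9.59 / $45.16 = 0.2124

0.2124


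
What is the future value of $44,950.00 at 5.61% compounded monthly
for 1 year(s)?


Formula: FV = P * (1 + r/m)^(m*t)
Period rate: r/m = 0.0561 / 12 = 0.004675
Total periods: m*t = 12 * 1 = 12
Growth factor: (1 + 0.004675)^12 = 1.057565
FV = $44,950.00 * 1.057565 = $47,537.56

$47,537.56


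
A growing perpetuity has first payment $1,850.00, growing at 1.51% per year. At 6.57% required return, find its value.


Formula: PV = C / (r - g)
Spread: r - g = 0.0657 - 0.0151 = 0.0506
Substituting: PV = $1,850.00 / 0.0506
PV = $36,561.26

$36,561.26


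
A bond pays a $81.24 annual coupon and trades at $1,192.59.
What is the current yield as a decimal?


Formula: Current yield = annual coupon / price
Substituting: CY = $81.24 / $1,192.59
CY = 0.068121

0.068121


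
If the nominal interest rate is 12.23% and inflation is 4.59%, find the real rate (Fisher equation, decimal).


Formula: (1 + r_real) = (1 + r_nom) / (1 + inflation)
Substituting: (1 + r_real) = 1.1223 / 1.0459
(1 + r_real) = 1.073047
r_real = 1.073047 - 1 = 0.073047

0.073047


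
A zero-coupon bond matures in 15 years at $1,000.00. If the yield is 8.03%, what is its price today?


Formula: Price = FV / (1 + r)^n
Substituting: Price = $1,000.00 / (1 + 0.0803)^15
Discount factor: (1.0803)^15 = 3.185412
Price = $1,000.00 / 3.185412 = $313.93

$313.93


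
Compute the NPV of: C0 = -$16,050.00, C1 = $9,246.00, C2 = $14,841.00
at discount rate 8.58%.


Formula: NPV = C0 + C1/(1+r) + C2/(1+r)^2
Discount C1: $9,246.00 / (1 + 0.0858) = $8,515.38
Discount C2: $14,841.00 / (1 + 0.0858)^2 = $12,588.20
NPV = -$16,050.00 + $8,515.38 + $12,588.20 = $5,053.58

$5,053.58


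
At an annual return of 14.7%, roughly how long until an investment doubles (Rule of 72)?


Formula: Years ≈ 72 / r
Substituting: Years ≈ 72 / 14.7
Years ≈ 4.9

4.9 years


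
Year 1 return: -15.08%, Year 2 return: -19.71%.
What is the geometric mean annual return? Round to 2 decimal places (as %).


Formula: Geometric mean = ((1+r1)*(1+r2))^(1/2) - 1
Product: (1 + -0.1508) * (1 + -0.1971) = 0.8492 * 0.8029 = 0.681823
Square root: 0.681823^0.5 = 0.825726
Geometric mean = 0.825726 - 1 = -0.174274
As percentage: -17.43%

-17.43%


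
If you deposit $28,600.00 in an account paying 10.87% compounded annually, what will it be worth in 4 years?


Formula: FV = P * (1 + r)^n
Substituting: FV = $28,600.00 * (1 + 0.1087)^4
Growth factor: (1.1087)^4 = 1.510971
FV = $28,600.00 * 1.510971 = $43,213.78

$43,213.78


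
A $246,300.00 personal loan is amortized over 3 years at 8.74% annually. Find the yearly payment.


Formula: PMT = PV * r / (1 - (1+r)^(-n))
Denominator: 1 - (1 + 0.0874)^(-3) = 0.222264
Numerator: $246,300.00 * 0.0874 = 21526.62
PMT = 21526.62 / 0.222264 = $96,851.44

$96,851.44


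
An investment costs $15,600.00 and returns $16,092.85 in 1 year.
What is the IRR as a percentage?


Formula: IRR = C1/C0 - 1
Substituting: IRR = $16,092.85 / $15,600.00 - 1
Ratio: 1.031593 - 1 = 0.031593
IRR = 3.1593%

3.1593%


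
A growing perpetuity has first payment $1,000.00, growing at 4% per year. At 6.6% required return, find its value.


Formula: PV = C / (r - g)
Spread: r - g = 0.066 - 0.04 = 0.026
Substituting: PV = $1,000.00 / 0.026
PV = $38,461.54

$38,461.54


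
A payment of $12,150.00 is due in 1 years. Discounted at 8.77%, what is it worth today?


Formula: PV = FV / (1 + r)^n
Substituting: PV = $12,150.00 / (1 + 0.0877)^1
Discount factor: (1.0877)^1 = 1.0877
PV = $12,150.00 / 1.0877 = $11,170.36

$11,170.36


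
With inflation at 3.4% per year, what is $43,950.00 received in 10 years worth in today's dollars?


Formula: Real value = nominal / (1 + inflation)^years
Price level: (1 + 0.034)^10 = 1.397029
Real value = $43,950.00 / 1.397029 = $31,459.62

$31,459.62


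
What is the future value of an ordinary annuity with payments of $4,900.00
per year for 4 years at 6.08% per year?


Formula: FV = PMT * ((1+r)^n - 1) / r
Growth factor: (1 + 0.0608)^4 = 1.266293
Numerator: 1.266293 - 1 = 0.266293
FV = $4,900.00 * 0.266293 / 0.0608 = $21,461.08

$21,461.08


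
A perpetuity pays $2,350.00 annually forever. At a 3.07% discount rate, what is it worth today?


Formula: PV = C / r
Substituting: PV = $2,350.00 / 0.0307
PV = $76,547.23

$76,547.23


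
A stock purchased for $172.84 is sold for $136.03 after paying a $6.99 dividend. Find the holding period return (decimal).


Formula: HPR = (P1 - P0 + D) / P0
Gain: $136.03 - $172.84 + $6.99 = -$29.82
HPR = -$29.82 / $172.84 = -0.1725

-0.1725


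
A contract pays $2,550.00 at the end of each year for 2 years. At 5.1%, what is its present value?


Formula: PV = PMT * (1 - (1+r)^(-n)) / r
Discount factor: (1 + 0.051)^(-2) = 0.905304
Bracket: 1 - 0.905304 = 0.094696
PV = $2,550.00 * 0.094696 / 0.051 = $4,734.79

$4,734.79


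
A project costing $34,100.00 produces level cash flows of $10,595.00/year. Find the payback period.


Formula: Payback = investment / annual cash flow
Substituting: Payback = $34,100.00 / $10,595.00
Payback = 3.2185 years

3.2185 years


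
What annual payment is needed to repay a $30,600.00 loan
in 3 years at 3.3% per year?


Formula: PMT = PV * r / (1 - (1+r)^(-n))
Denominator: 1 - (1 + 0.033)^(-3) = 0.092808
Numerator: $30,600.00 * 0.033 = 1009.8
PMT = 1009.8 / 0.092808 = $10,880.48

$10,880.48


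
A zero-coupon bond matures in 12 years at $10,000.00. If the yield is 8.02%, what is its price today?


Formula: Price = FV / (1 + r)^n
Substituting: Price = $10,000.00 / (1 + 0.0802)^12
Discount factor: (1.0802)^12 = 2.523772
Price = $10,000.00 / 2.523772 = $3,962.32

$3,962.32


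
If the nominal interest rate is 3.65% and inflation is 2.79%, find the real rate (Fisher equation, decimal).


Formula: (1 + r_real) = (1 + r_nom) / (1 + inflation)
Substituting: (1 + r_real) = 1.0365 / 1.0279
(1 + r_real) = 1.008367
r_real = 1.008367 - 1 = 0.008367

0.008367


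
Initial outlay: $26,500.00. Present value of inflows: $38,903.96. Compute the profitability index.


Formula: PI = PV(cash flows) / initial investment
Substituting: PI = $38,903.96 / $26,500.00
PI = 1.4681

1.4681


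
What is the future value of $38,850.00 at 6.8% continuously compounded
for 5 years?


Formula: FV = P * e^(r*t)
Exponent: r*t = 0.068 * 5 = 0.34
e^(0.34) = 1.404948
FV = $38,850.00 * 1.404948 = $54,582.21

$54,582.21


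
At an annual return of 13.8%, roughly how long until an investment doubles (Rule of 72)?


Formula: Years ≈ 72 / r
Substituting: Years ≈ 72 / 13.8
Years ≈ 5.2

5.2 years


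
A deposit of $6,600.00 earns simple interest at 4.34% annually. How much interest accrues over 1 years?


Formula: I = P * r * t
Substituting: I = $6,600.00 * 0.0434 * 1
Step: I = $6,600.00 * 0.0434
I = $286.44

$286.44


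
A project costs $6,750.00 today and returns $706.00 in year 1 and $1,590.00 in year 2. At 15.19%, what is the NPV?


Formula: NPV = C0 + C1/(1+r) + C2/(1+r)^2
Discount C1: $706.00 / (1 + 0.1519) = $612.90
Discount C2: $1,590.00 / (1 + 0.1519)^2 = $1,198.31
NPV = -$6,750.00 + $612.90 + $1,198.31 = -$4,938.79

-$4,938.79


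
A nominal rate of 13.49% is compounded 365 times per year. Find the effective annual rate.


Formula: EAR = (1 + r/m)^m - 1
Period rate: r/m = 0.1349 / 365 = 0.00037
Compounding: (1 + 0.00037)^365 = 1.144394
EAR = 1.144394 - 1 = 0.144394

0.144394


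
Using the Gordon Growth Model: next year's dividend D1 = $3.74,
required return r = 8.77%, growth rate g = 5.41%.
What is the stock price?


Formula: P = D1 / (r - g)
Spread: r - g = 0.0877 - 0.0541 = 0.0336
Substituting: P = $3.74 / 0.0336
P = $111.31

$111.31


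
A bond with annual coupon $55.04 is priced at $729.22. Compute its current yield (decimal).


Formula: Current yield = annual coupon / price
Substituting: CY = $55.04 / $729.22
CY = 0.075478

0.075478


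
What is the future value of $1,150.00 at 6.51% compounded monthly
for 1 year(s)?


Formula: FV = P * (1 + r/m)^(m*t)
Period rate: r/m = 0.0651 / 12 = 0.005425
Total periods: m*t = 12 * 1 = 12
Growth factor: (1 + 0.005425)^12 = 1.067078
FV = $1,150.00 * 1.067078 = $1,227.14

$1,227.14


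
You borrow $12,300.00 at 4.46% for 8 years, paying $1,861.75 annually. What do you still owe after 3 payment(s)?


Formula: Balance = PV*(1+r)^k - PMT*((1+r)^k - 1)/r
Growth: (1 + 0.0446)^3 = 1.139856
Accumulated factor: ((1+r)^k - 1)/r = 3.135789
Balance = $12,300.00 * 1.139856 - $1,861.75 * 3.135789
Balance = $8,182.18

$8,182.18


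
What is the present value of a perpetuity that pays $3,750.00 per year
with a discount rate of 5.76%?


Formula: PV = C / r
Substituting: PV = $3,750.00 / 0.0576
PV = $65,104.17

$65,104.17


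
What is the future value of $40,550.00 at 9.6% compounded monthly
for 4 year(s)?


Formula: FV = P * (1 + r/m)^(m*t)
Period rate: r/m = 0.096 / 12 = 0.008
Total periods: m*t = 12 * 4 = 48
Growth factor: (1 + 0.008)^48 = 1.465904
FV = $40,550.00 * 1.465904 = $59,442.41

$59,442.41


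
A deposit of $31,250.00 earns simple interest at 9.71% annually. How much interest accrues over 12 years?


Formula: I = P * r * t
Substituting: I = $31,250.00 * 0.0971 * 12
Step: I = $31,250.00 * 1.1652
I = $36,412.50

$36,412.50


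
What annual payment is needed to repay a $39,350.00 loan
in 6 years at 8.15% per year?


Formula: PMT = PV * r / (1 - (1+r)^(-n))
Denominator: 1 - (1 + 0.0815)^(-6) = 0.375056
Numerator: $39,350.00 * 0.0815 = 3207.025
PMT = 3207.025 / 0.375056 = $8,550.78

$8,550.78


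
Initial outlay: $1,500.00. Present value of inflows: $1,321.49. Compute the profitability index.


Formula: PI = PV(cash flows) / initial investment
Substituting: PI = $1,321.49 / $1,500.00
PI = 0.881

0.881


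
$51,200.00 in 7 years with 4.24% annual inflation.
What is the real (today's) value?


Formula: Real value = nominal / (1 + inflation)^years
Price level: (1 + 0.0424)^7 = 1.337337
Real value = $51,200.00 / 1.337337 = $38,285.04

$38,285.04


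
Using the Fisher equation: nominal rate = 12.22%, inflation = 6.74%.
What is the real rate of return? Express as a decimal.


Formula: (1 + r_real) = (1 + r_nom) / (1 + inflation)
Substituting: (1 + r_real) = 1.1222 / 1.0674
(1 + r_real) = 1.05134
r_real = 1.05134 - 1 = 0.05134

0.05134


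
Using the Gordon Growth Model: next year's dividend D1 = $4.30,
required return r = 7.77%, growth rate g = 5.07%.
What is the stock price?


Formula: P = D1 / (r - g)
Spread: r - g = 0.0777 - 0.0507 = 0.027
Substituting: P = $4.30 / 0.027
P = $159.26

$159.26


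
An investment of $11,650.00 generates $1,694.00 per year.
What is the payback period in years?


Formula: Payback = investment / annual cash flow
Substituting: Payback = $11,650.00 / $1,694.00
Payback = 6.8772 years

6.8772 years


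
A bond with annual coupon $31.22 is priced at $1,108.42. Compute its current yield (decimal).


Formula: Current yield = annual coupon / price
Substituting: CY = $31.22 / $1,108.42
CY = 0.028166

0.028166


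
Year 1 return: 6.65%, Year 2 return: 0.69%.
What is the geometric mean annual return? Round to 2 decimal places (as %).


Formula: Geometric mean = ((1+r1)*(1+r2))^(1/2) - 1
Product: (1 + 0.0665) * (1 + 0.0069) = 1.0665 * 1.0069 = 1.073859
Square root: 1.073859^0.5 = 1.036272
Geometric mean = 1.036272 - 1 = 0.036272
As percentage: 3.63%

3.63%


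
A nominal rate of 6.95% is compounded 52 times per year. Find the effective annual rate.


Formula: EAR = (1 + r/m)^m - 1
Period rate: r/m = 0.0695 / 52 = 0.001337
Compounding: (1 + 0.001337)^52 = 1.071922
EAR = 1.071922 - 1 = 0.071922

0.071922


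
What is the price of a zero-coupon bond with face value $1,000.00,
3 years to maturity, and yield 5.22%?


Formula: Price = FV / (1 + r)^n
Substituting: Price = $1,000.00 / (1 + 0.0522)^3
Discount factor: (1.0522)^3 = 1.164917
Price = $1,000.00 / 1.164917 = $858.43

$858.43


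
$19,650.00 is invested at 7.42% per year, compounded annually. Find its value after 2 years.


Formula: FV = P * (1 + r)^n
Substituting: FV = $19,650.00 * (1 + 0.0742)^2
Growth factor: (1.0742)^2 = 1.153906
FV = $19,650.00 * 1.153906 = $22,674.25

$22,674.25


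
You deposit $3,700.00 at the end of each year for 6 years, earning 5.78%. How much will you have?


Formula: FV = PMT * ((1+r)^n - 1) / r
Growth factor: (1 + 0.0578)^6 = 1.400946
Numerator: 1.400946 - 1 = 0.400946
FV = $3,700.00 * 0.400946 / 0.0578 = $25,666.09

$25,666.09


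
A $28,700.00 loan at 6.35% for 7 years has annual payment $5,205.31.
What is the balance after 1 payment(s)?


Formula: Balance = PV*(1+r)^k - PMT*((1+r)^k - 1)/r
Growth: (1 + 0.0635)^1 = 1.0635
Accumulated factor: ((1+r)^k - 1)/r = 1.0
Balance = $28,700.00 * 1.0635 - $5,205.31 * 1.0
Balance = $25,317.14

$25,317.14


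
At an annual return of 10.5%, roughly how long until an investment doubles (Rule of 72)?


Formula: Years ≈ 72 / r
Substituting: Years ≈ 72 / 10.5
Years ≈ 6.9

6.9 years


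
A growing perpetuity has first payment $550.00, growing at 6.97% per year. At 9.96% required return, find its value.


Formula: PV = C / (r - g)
Spread: r - g = 0.0996 - 0.0697 = 0.0299
Substituting: PV = $550.00 / 0.0299
PV = $18,394.65

$18,394.65


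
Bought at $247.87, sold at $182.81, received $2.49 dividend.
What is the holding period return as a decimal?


Formula: HPR = (P1 - P0 + D) / P0
Gain: $182.81 - $247.87 + $2.49 = -$62.57
HPR = -$62.57 / $247.87 = -0.2524

-0.2524


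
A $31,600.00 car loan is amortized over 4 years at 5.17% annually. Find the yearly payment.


Formula: PMT = PV * r / (1 - (1+r)^(-n))
Denominator: 1 - (1 + 0.0517)^(-4) = 0.182604
Numerator: $31,600.00 * 0.0517 = 1633.72
PMT = 1633.72 / 0.182604 = $8,946.79

$8,946.79


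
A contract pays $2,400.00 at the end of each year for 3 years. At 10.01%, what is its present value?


Formula: PV = PMT * (1 - (1+r)^(-n)) / r
Discount factor: (1 + 0.1001)^(-3) = 0.75111
Bracket: 1 - 0.75111 = 0.24889
PV = $2,400.00 * 0.24889 / 0.1001 = $5,967.39

$5,967.39


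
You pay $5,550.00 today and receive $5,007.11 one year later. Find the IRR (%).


Formula: IRR = C1/C0 - 1
Substituting: IRR = $5,007.11 / $5,550.00 - 1
Ratio: 0.902182 - 1 = -0.097818
IRR = -9.7818%

-9.7818%


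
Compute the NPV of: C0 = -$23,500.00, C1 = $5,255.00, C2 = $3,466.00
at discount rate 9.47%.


Formula: NPV = C0 + C1/(1+r) + C2/(1+r)^2
Discount C1: $5,255.00 / (1 + 0.0947) = $4,800.40
Discount C2: $3,466.00 / (1 + 0.0947)^2 = $2,892.27
NPV = -$23,500.00 + $4,800.40 + $2,892.27 = -$15,807.33

-$15,807.33


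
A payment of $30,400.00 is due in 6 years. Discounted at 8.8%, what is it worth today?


Formula: PV = FV / (1 + r)^n
Substituting: PV = $30,400.00 / (1 + 0.088)^6
Discount factor: (1.088)^6 = 1.658721
PV = $30,400.00 / 1.658721 = $18,327.37

$18,327.37


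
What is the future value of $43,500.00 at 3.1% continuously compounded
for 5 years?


Formula: FV = P * e^(r*t)
Exponent: r*t = 0.031 * 5 = 0.155
e^(0.155) = 1.167658
FV = $43,500.00 * 1.167658 = $50,793.12

$50,793.12


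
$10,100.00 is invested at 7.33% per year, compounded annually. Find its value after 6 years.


Formula: FV = P * (1 + r)^n
Substituting: FV = $10,100.00 * (1 + 0.0733)^6
Growth factor: (1.0733)^6 = 1.528716
FV = $10,100.00 * 1.528716 = $15,440.03

$15,440.03


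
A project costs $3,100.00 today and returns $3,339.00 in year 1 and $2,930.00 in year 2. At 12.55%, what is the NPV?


Formula: NPV = C0 + C1/(1+r) + C2/(1+r)^2
Discount C1: $3,339.00 / (1 + 0.1255) = $2,966.68
Discount C2: $2,930.00 / (1 + 0.1255)^2 = $2,313.01
NPV = -$3,100.00 + $2,966.68 + $2,313.01 = $2,179.69

$2,179.69


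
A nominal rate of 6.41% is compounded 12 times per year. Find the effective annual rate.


Formula: EAR = (1 + r/m)^m - 1
Period rate: r/m = 0.0641 / 12 = 0.005342
Compounding: (1 + 0.005342)^12 = 1.066017
EAR = 1.066017 - 1 = 0.066017

0.066017


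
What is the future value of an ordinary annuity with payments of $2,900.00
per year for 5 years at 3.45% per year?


Formula: FV = PMT * ((1+r)^n - 1) / r
Growth factor: (1 + 0.0345)^5 = 1.18482
Numerator: 1.18482 - 1 = 0.18482
FV = $2,900.00 * 0.18482 / 0.0345 = $15,535.62

$15,535.62


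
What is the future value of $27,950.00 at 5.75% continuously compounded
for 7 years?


Formula: FV = P * e^(r*t)
Exponent: r*t = 0.0575 * 7 = 0.4025
e^(0.4025) = 1.495559
FV = $27,950.00 * 1.495559 = $41,800.87

$41,800.87


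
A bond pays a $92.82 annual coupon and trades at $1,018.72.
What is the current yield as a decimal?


Formula: Current yield = annual coupon / price
Substituting: CY = $92.82 / $1,018.72
CY = 0.091114

0.091114


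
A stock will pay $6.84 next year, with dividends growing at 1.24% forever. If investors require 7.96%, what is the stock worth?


Formula: P = D1 / (r - g)
Spread: r - g = 0.0796 - 0.0124 = 0.0672
Substituting: P = $6.84 / 0.0672
P = $101.79

$101.79


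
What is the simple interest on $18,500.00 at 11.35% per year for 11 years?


Formula: I = P * r * t
Substituting: I = $18,500.00 * 0.1135 * 11
Step: I = $18,500.00 * 1.2485
I = $23,097.25

$23,097.25


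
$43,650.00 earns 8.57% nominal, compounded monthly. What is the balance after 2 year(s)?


Formula: FV = P * (1 + r/m)^(m*t)
Period rate: r/m = 0.0857 / 12 = 0.007142
Total periods: m*t = 12 * 2 = 24
Growth factor: (1 + 0.007142)^24 = 1.186243
FV = $43,650.00 * 1.186243 = $51,779.49

$51,779.49


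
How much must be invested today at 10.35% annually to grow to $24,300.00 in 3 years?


Formula: PV = FV / (1 + r)^n
Substituting: PV = $24,300.00 / (1 + 0.1035)^3
Discount factor: (1.1035)^3 = 1.343745
PV = $24,300.00 / 1.343745 = $18,083.78

$18,083.78


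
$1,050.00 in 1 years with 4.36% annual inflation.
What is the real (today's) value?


Formula: Real value = nominal / (1 + inflation)^years
Price level: (1 + 0.0436)^1 = 1.0436
Real value = $1,050.00 / 1.0436 = $1,006.13

$1,006.13


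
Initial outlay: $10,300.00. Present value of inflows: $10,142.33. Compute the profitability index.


Formula: PI = PV(cash flows) / initial investment
Substituting: PI = $10,142.33 / $10,300.00
PI = 0.9847

0.9847


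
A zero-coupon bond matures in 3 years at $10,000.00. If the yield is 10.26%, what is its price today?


Formula: Price = FV / (1 + r)^n
Substituting: Price = $10,000.00 / (1 + 0.1026)^3
Discount factor: (1.1026)^3 = 1.34046
Price = $10,000.00 / 1.34046 = $7,460.12

$7,460.12


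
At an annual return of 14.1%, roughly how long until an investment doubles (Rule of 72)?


Formula: Years ≈ 72 / r
Substituting: Years ≈ 72 / 14.1
Years ≈ 5.1

5.1 years
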